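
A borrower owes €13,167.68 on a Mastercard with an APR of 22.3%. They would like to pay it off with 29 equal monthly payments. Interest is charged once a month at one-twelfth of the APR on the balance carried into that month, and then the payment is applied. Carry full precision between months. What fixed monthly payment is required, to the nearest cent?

Monthly rate r = 22.3%/12 = 1.85833% = 0.0185833.
Level-payment amortization: P = B₀·r / (1 − (1+r)^(−n)) = 13167.68·0.0185833 / (1 − 1.01858^(−29)).
Denominator 1 − (1+r)^(−29) = 0.413727404.
P = 244.699 / 0.413727404 ≈ 591.45.

€591.45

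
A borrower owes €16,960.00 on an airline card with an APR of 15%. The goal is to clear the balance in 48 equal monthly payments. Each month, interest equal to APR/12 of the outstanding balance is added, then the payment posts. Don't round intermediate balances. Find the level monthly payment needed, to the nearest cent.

Monthly rate r = 15%/12 = 1.25% = 0.0125.
Level-payment amortization: P = B₀·r / (1 − (1+r)^(−n)) = 16960.00·0.0125 / (1 − 1.0125^(−48)).
Denominator 1 − (1+r)^(−48) = 0.449143511.
P = 212 / 0.449143511 ≈ 472.01.

€472.01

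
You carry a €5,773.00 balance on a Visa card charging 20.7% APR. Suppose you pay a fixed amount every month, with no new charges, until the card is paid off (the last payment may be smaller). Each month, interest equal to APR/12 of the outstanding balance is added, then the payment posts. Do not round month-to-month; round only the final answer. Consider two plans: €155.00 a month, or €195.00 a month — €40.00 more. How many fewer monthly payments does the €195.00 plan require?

Monthly rate r = 20.7%/12 = 1.725% = 0.01725.
At €155.00/mo: n = ⌈−ln(1 − rB₀/P)/ln(1+r)⌉ = 61 payments (last €21.79); total interest = total paid − €5,773.00 = €3,548.79.
At €195.00/mo: 42 payments (last €154.61); total interest €2,376.61.
Payments saved = 61 − 42 = 19.

19 fewer payments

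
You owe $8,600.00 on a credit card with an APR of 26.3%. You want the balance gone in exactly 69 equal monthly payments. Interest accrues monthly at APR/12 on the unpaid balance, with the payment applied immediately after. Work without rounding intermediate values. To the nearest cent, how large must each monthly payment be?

Monthly rate r = 26.3%/12 = 2.19167% = 0.0219167.
Level-payment amortization: P = B₀·r / (1 − (1+r)^(−n)) = 8600.00·0.0219167 / (1 − 1.02192^(−69)).
Denominator 1 − (1+r)^(−69) = 0.775956821.
P = 188.483 / 0.775956821 ≈ 242.90.

$242.90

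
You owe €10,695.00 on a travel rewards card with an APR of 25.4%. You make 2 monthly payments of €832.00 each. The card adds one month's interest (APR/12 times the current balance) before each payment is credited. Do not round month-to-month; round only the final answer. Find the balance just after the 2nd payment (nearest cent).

Monthly rate r = 25.4%/12 = 2.11667% = 0.0211667.
Each month: B ← B·(1+r) − €832.00.
Month 1: interest €226.38; balance after payment €10,089.38.
Month 2: interest €213.56; balance after payment €9,470.94.

€9,470.94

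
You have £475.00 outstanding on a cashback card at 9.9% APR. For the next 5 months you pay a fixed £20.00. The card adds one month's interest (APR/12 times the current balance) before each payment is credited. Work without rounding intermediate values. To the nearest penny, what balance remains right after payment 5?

£393.26

Monthly rate r = 9.9%/12 = 0.825% = 0.00825.
Each month: B ← B·(1+r) − £20.00.
Month 1: interest £3.92; balance after payment £458.92.
Month 2: interest £3.79; balance after payment £442.70.
Month 3: interest £3.65; balance after payment £426.36.
Month 4: interest £3.52; balance after payment £409.87.
Month 5: interest £3.38; balance after payment £393.26.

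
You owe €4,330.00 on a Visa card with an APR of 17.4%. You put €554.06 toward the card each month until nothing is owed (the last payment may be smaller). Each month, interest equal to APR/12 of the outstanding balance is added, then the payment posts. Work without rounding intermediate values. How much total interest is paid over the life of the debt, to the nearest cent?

€299.75

Monthly rate r = 17.4%/12 = 1.45% = 0.0145.
Payoff takes n = ⌈−ln(1 − rB₀/P)/ln(1+r)⌉ = ⌈8.354⌉ = 9 payments; the last is €197.27.
Total paid = 8·€554.06 + €197.27 = €4,629.75.
Total interest = total paid − principal = €4,629.75 − €4,330.00 = €299.75.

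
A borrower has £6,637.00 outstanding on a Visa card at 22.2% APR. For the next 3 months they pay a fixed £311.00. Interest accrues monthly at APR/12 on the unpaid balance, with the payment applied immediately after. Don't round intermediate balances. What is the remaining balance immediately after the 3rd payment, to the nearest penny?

£6,061.84

Monthly rate r = 22.2%/12 = 1.85% = 0.0185.
Each month: B ← B·(1+r) − £311.00.
Month 1: interest £122.78; balance after payment £6,448.78.
Month 2: interest £119.30; balance after payment £6,257.09.
Month 3: interest £115.76; balance after payment £6,061.84.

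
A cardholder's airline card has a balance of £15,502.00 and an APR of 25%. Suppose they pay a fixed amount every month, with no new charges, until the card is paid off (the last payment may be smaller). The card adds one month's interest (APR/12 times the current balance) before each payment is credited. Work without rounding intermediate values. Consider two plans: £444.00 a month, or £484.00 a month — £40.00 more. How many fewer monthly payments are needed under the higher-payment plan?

10 fewer payments

Monthly rate r = 25%/12 = 2.08333% = 0.0208333.
At £444.00/mo: n = ⌈−ln(1 − rB₀/P)/ln(1+r)⌉ = 64 payments (last £14.67); total interest = total paid − £15,502.00 = £12,484.67.
At £484.00/mo: 54 payments (last £179.55); total interest £10,329.55.
Payments saved = 64 − 54 = 10.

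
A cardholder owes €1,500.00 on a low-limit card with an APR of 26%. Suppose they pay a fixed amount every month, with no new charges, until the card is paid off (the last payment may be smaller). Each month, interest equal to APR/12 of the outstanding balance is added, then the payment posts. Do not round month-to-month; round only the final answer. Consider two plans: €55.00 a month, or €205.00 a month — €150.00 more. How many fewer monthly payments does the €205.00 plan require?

33 fewer payments

Monthly rate r = 26%/12 = 2.16667% = 0.0216667.
At €55.00/mo: n = ⌈−ln(1 − rB₀/P)/ln(1+r)⌉ = 42 payments (last €38.54); total interest = total paid − €1,500.00 = €793.54.
At €205.00/mo: 9 payments (last €10.92); total interest €150.92.
Payments saved = 42 − 9 = 33.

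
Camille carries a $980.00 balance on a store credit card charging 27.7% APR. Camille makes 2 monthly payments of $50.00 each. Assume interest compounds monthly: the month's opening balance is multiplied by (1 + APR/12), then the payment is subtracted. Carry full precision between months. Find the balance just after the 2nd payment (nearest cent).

$924.61

Monthly rate r = 27.7%/12 = 2.30833% = 0.0230833.
Each month: B ← B·(1+r) − $50.00.
Month 1: interest $22.62; balance after payment $952.62.
Month 2: interest $21.99; balance after payment $924.61.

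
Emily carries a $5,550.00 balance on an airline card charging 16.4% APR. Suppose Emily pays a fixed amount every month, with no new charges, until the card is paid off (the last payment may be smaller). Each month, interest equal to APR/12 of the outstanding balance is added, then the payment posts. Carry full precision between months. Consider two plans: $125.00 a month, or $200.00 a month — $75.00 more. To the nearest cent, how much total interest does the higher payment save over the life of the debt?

Monthly rate r = 16.4%/12 = 1.36667% = 0.0136667.
At $125.00/mo: n = ⌈−ln(1 − rB₀/P)/ln(1+r)⌉ = 69 payments (last $95.89); total interest = total paid − $5,550.00 = $3,045.89.
At $200.00/mo: 36 payments (last $25.68); total interest $1,475.68.
Interest saved = $3,045.89 − $1,475.68 = $1,570.21.

$1,570.21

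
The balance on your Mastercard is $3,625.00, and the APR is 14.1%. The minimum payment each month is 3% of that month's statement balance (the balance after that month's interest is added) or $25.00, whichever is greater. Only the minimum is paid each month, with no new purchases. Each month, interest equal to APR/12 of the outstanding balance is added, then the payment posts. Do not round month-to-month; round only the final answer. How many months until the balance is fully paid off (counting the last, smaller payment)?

Monthly rate r = 14.1%/12 = 1.175% = 0.01175.
While 3% of the post-interest balance exceeds $25.00, each month B ← (B·(1+r))·(1 − 0.03), i.e. B shrinks by the factor (1+r)·0.97 = 0.9814.
This holds for months 1–79. Entering month 80 the balance is $822.35; 3% of the post-interest balance is now below $25.00, so the flat $25.00 minimum applies from here.
From month 80 a fixed $25.00 at rate r clears $822.35 in 42 more payments. Total: 79 + 42 = 121 months.

121 months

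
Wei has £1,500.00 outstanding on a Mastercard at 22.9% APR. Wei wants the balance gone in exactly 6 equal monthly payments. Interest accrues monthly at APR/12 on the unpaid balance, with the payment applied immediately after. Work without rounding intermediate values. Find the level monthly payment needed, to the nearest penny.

Monthly rate r = 22.9%/12 = 1.90833% = 0.0190833.
Level-payment amortization: P = B₀·r / (1 − (1+r)^(−n)) = 1500.00·0.0190833 / (1 − 1.01908^(−6)).
Denominator 1 − (1+r)^(−6) = 0.10722544.
P = 28.625 / 0.10722544 ≈ 266.96.

£266.96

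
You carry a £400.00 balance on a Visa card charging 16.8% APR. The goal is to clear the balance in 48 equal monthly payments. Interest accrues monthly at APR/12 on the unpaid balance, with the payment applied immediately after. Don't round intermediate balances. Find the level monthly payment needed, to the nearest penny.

£11.50

Monthly rate r = 16.8%/12 = 1.4% = 0.014.
Level-payment amortization: P = B₀·r / (1 − (1+r)^(−n)) = 400.00·0.014 / (1 − 1.014^(−48)).
Denominator 1 − (1+r)^(−48) = 0.486928182.
P = 5.6 / 0.486928182 ≈ 11.50.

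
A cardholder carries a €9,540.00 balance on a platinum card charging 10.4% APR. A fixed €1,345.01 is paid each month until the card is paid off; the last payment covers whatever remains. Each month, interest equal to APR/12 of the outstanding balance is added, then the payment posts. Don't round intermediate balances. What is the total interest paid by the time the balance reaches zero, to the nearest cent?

Monthly rate r = 10.4%/12 = 0.866667% = 0.00866667.
Payoff takes n = ⌈−ln(1 − rB₀/P)/ln(1+r)⌉ = ⌈7.352⌉ = 8 payments; the last is €474.68.
Total paid = 7·€1,345.01 + €474.68 = €9,889.75.
Total interest = total paid − principal = €9,889.75 − €9,540.00 = €349.75.

€349.75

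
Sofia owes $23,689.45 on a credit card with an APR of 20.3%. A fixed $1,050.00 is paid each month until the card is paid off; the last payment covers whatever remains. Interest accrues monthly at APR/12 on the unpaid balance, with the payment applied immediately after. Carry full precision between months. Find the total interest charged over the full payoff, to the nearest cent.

$6,402.14

Monthly rate r = 20.3%/12 = 1.69167% = 0.0169167.
Payoff takes n = ⌈−ln(1 − rB₀/P)/ln(1+r)⌉ = ⌈28.657⌉ = 29 payments; the last is $691.59.
Total paid = 28·$1,050.00 + $691.59 = $30,091.59.
Total interest = total paid − principal = $30,091.59 − $23,689.45 = $6,402.14.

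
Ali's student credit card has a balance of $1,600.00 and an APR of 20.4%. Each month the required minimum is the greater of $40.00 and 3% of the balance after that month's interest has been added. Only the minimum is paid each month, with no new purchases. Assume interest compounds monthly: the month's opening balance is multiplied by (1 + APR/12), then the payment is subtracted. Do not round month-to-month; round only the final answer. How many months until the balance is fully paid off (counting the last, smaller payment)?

Monthly rate r = 20.4%/12 = 1.7% = 0.017.
While 3% of the post-interest balance exceeds $40.00, each month B ← (B·(1+r))·(1 − 0.03), i.e. B shrinks by the factor (1+r)·0.97 = 0.98649.
This holds for months 1–15. Entering month 16 the balance is $1,304.70; 3% of the post-interest balance is now below $40.00, so the flat $40.00 minimum applies from here.
From month 16 a fixed $40.00 at rate r clears $1,304.70 in 48 more payments. Total: 15 + 48 = 63 months.

63 months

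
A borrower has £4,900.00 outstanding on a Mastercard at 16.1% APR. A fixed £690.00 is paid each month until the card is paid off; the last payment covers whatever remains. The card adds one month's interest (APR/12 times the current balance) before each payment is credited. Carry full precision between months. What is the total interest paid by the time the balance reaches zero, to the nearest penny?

£285.02

Monthly rate r = 16.1%/12 = 1.34167% = 0.0134167.
Payoff takes n = ⌈−ln(1 − rB₀/P)/ln(1+r)⌉ = ⌈7.513⌉ = 8 payments; the last is £355.02.
Total paid = 7·£690.00 + £355.02 = £5,185.02.
Total interest = total paid − principal = £5,185.02 − £4,900.00 = £285.02.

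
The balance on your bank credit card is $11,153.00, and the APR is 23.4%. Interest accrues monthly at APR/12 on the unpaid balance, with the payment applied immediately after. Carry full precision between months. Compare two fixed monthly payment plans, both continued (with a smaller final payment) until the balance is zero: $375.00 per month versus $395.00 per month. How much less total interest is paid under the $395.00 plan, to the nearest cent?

Monthly rate r = 23.4%/12 = 1.95% = 0.0195.
At $375.00/mo: n = ⌈−ln(1 − rB₀/P)/ln(1+r)⌉ = 45 payments (last $343.09); total interest = total paid − $11,153.00 = $5,690.09.
At $395.00/mo: 42 payments (last $164.91); total interest $5,206.91.
Interest saved = $5,690.09 − $5,206.91 = $483.18.

$483.18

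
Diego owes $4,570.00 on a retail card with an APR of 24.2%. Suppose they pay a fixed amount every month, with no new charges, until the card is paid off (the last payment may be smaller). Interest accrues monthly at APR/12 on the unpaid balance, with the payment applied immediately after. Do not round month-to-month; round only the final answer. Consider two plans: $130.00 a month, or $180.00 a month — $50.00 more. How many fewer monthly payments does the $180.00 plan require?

Monthly rate r = 24.2%/12 = 2.01667% = 0.0201667.
At $130.00/mo: n = ⌈−ln(1 − rB₀/P)/ln(1+r)⌉ = 62 payments (last $106.23); total interest = total paid − $4,570.00 = $3,466.23.
At $180.00/mo: 36 payments (last $168.23); total interest $1,898.23.
Payments saved = 62 − 36 = 26.

26 fewer payments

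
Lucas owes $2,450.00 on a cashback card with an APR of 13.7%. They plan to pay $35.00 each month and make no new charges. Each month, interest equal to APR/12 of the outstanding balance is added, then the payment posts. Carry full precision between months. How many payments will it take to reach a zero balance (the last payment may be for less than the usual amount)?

142 months

Monthly rate r = 13.7%/12 = 1.14167% = 0.0114167.
Recurrence: B ← B·(1+r) − $35.00.
Month 1: interest $27.97; balance after payment $2,442.97.
Month 2: interest $27.89; balance after payment $2,435.86.
Closed form: n = −ln(1 − rB₀/P)/ln(1+r) = −ln(0.20083)/ln(1.01142) ≈ 141.410, so the balance reaches zero during payment 142.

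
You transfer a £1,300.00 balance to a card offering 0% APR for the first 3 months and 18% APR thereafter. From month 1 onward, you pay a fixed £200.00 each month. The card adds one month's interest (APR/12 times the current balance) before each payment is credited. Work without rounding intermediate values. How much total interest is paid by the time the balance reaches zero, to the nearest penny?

Promo months 1–3 at r₀ = 0%/12 = 0; months 4+ at r₁ = 18%/12 = 0.015.
After month 3 (no interest yet): B = £1,300.00 − 3·£200.00 = £700.00.
Then at r₁ with £200.00/mo: n₂ = −ln(1 − r₁·B/P)/ln(1+r₁) ≈ 3.62 → 4 more payments.
Total paid = 6·£200.00 + £124.77 = £1,324.77; interest = £1,324.77 − £1,300.00 = £24.77.

£24.77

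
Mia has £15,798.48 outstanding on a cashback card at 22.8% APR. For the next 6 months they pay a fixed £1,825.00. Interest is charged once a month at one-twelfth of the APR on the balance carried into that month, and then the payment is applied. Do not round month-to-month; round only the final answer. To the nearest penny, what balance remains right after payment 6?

Monthly rate r = 22.8%/12 = 1.9% = 0.019.
Each month: B ← B·(1+r) − £1,825.00.
Month 1: interest £300.17; balance after payment £14,273.65.
Month 2: interest £271.20; balance after payment £12,719.85.
Month 3: interest £241.68; balance after payment £11,136.53.
Month 4: interest £211.59; balance after payment £9,523.12.
Month 5: interest £180.94; balance after payment £7,879.06.
Month 6: interest £149.70; balance after payment £6,203.76.

£6,203.76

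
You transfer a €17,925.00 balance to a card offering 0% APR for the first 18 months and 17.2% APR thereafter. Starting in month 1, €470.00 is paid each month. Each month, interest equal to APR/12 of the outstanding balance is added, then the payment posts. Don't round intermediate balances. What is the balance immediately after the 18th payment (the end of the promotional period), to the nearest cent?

Promo months 1–18 at r₀ = 0%/12 = 0; months 19+ at r₁ = 17.2%/12 = 0.0143333.
After month 18 (no interest yet): B = €17,925.00 − 18·€470.00 = €9,465.00.

€9,465.00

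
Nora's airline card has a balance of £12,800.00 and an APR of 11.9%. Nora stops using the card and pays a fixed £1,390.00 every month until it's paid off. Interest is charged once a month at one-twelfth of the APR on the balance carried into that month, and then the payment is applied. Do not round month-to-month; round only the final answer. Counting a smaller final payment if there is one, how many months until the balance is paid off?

Monthly rate r = 11.9%/12 = 0.991667% = 0.00991667.
Recurrence: B ← B·(1+r) − £1,390.00.
Month 1: interest £126.93; balance after payment £11,536.93.
Month 2: interest £114.41; balance after payment £10,261.34.
Closed form: n = −ln(1 − rB₀/P)/ln(1+r) = −ln(0.90868)/ln(1.00992) ≈ 9.704, so the balance reaches zero during payment 10.

10 months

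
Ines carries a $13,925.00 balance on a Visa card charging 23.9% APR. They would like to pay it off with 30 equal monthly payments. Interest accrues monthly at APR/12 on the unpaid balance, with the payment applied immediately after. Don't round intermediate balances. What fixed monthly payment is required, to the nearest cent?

Monthly rate r = 23.9%/12 = 1.99167% = 0.0199167.
Level-payment amortization: P = B₀·r / (1 − (1+r)^(−n)) = 13925.00·0.0199167 / (1 − 1.01992^(−30)).
Denominator 1 − (1+r)^(−30) = 0.446574281.
P = 277.34 / 0.446574281 ≈ 621.04.

$621.04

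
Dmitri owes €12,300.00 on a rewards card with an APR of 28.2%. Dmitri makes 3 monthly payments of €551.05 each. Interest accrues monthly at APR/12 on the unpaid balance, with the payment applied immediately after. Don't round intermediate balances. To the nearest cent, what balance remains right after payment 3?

Monthly rate r = 28.2%/12 = 2.35% = 0.0235.
Each month: B ← B·(1+r) − €551.05.
Month 1: interest €289.05; balance after payment €12,038.00.
Month 2: interest €282.89; balance after payment €11,769.84.
Month 3: interest €276.59; balance after payment €11,495.38.

€11,495.38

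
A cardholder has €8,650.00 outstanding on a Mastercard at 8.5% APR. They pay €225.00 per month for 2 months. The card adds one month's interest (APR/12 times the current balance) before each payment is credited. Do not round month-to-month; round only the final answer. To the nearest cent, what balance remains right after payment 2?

€8,321.38

Monthly rate r = 8.5%/12 = 0.708333% = 0.00708333.
Each month: B ← B·(1+r) − €225.00.
Month 1: interest €61.27; balance after payment €8,486.27.
Month 2: interest €60.11; balance after payment €8,321.38.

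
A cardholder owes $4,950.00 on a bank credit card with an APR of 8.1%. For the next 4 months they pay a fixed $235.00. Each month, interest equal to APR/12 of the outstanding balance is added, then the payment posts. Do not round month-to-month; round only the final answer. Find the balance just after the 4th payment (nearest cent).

$4,135.45

Monthly rate r = 8.1%/12 = 0.675% = 0.00675.
Each month: B ← B·(1+r) − $235.00.
Month 1: interest $33.41; balance after payment $4,748.41.
Month 2: interest $32.05; balance after payment $4,545.46.
Month 3: interest $30.68; balance after payment $4,341.15.
Month 4: interest $29.30; balance after payment $4,135.45.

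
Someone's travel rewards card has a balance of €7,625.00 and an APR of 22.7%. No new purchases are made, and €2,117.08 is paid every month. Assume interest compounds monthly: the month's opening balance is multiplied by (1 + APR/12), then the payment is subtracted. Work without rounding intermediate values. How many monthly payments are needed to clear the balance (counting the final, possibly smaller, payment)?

Monthly rate r = 22.7%/12 = 1.89167% = 0.0189167.
Recurrence: B ← B·(1+r) − €2,117.08.
Month 1: interest €144.24; balance after payment €5,652.16.
Month 2: interest €106.92; balance after payment €3,642.00.
Month 3: interest €68.89; balance after payment €1,593.81.
Month 4: interest €30.15; balance after payment €0.00.

4 months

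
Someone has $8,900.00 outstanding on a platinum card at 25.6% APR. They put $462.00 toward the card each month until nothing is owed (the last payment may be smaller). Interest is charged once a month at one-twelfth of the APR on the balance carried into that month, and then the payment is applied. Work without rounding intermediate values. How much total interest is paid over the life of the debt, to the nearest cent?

Monthly rate r = 25.6%/12 = 2.13333% = 0.0213333.
Payoff takes n = ⌈−ln(1 − rB₀/P)/ln(1+r)⌉ = ⌈25.073⌉ = 26 payments; the last is $34.23.
Total paid = 25·$462.00 + $34.23 = $11,584.23.
Total interest = total paid − principal = $11,584.23 − $8,900.00 = $2,684.23.

$2,684.23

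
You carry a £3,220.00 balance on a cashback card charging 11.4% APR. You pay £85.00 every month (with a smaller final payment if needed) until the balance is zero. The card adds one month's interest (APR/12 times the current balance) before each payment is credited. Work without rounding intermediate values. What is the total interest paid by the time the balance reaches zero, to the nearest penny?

Monthly rate r = 11.4%/12 = 0.95% = 0.0095.
Payoff takes n = ⌈−ln(1 − rB₀/P)/ln(1+r)⌉ = ⌈47.181⌉ = 48 payments; the last is £15.44.
Total paid = 47·£85.00 + £15.44 = £4,010.44.
Total interest = total paid − principal = £4,010.44 − £3,220.00 = £790.44.

£790.44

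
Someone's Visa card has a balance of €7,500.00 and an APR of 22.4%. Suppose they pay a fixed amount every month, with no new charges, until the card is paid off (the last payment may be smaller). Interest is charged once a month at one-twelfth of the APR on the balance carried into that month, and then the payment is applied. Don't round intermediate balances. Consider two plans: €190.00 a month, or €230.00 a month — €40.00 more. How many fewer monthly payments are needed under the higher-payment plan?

22 fewer payments

Monthly rate r = 22.4%/12 = 1.86667% = 0.0186667.
At €190.00/mo: n = ⌈−ln(1 − rB₀/P)/ln(1+r)⌉ = 73 payments (last €35.10); total interest = total paid − €7,500.00 = €6,215.10.
At €230.00/mo: 51 payments (last €168.81); total interest €4,168.81.
Payments saved = 73 − 51 = 22.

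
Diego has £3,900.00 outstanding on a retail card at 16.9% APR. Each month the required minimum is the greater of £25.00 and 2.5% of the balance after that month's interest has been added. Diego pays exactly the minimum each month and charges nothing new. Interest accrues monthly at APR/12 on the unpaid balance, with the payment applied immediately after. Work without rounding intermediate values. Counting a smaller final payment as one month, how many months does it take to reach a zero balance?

180 months

Monthly rate r = 16.9%/12 = 1.40833% = 0.0140833.
While 2.5% of the post-interest balance exceeds £25.00, each month B ← (B·(1+r))·(1 − 0.025), i.e. B shrinks by the factor (1+r)·0.975 = 0.98873.
This holds for months 1–122. Entering month 123 the balance is £978.62; 2.5% of the post-interest balance is now below £25.00, so the flat £25.00 minimum applies from here.
From month 123 a fixed £25.00 at rate r clears £978.62 in 58 more payments. Total: 122 + 58 = 180 months.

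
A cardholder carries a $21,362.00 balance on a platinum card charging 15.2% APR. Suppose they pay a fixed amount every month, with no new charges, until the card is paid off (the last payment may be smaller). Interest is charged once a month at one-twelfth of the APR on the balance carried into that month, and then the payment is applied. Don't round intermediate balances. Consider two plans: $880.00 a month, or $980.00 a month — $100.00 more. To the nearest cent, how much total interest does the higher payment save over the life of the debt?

Monthly rate r = 15.2%/12 = 1.26667% = 0.0126667.
At $880.00/mo: n = ⌈−ln(1 − rB₀/P)/ln(1+r)⌉ = 30 payments (last $168.41); total interest = total paid − $21,362.00 = $4,326.41.
At $980.00/mo: 26 payments (last $658.05); total interest $3,796.05.
Interest saved = $4,326.41 − $3,796.05 = $530.36.

$530.36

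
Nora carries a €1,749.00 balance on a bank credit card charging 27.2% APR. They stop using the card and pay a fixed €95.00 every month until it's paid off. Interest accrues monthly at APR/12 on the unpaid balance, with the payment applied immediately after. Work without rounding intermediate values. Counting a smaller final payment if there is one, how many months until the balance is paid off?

25 months

Monthly rate r = 27.2%/12 = 2.26667% = 0.0226667.
Recurrence: B ← B·(1+r) − €95.00.
Month 1: interest €39.64; balance after payment €1,693.64.
Month 2: interest €38.39; balance after payment €1,637.03.
Closed form: n = −ln(1 − rB₀/P)/ln(1+r) = −ln(0.58269)/ln(1.02267) ≈ 24.097, so the balance reaches zero during payment 25.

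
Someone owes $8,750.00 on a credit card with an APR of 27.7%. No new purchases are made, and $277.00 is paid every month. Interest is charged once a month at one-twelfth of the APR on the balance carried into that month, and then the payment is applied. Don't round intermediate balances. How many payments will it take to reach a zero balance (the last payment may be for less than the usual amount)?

Monthly rate r = 27.7%/12 = 2.30833% = 0.0230833.
Recurrence: B ← B·(1+r) − $277.00.
Month 1: interest $201.98; balance after payment $8,674.98.
Month 2: interest $200.25; balance after payment $8,598.23.
Closed form: n = −ln(1 − rB₀/P)/ln(1+r) = −ln(0.27083)/ln(1.02308) ≈ 57.239, so the balance reaches zero during payment 58.

58 months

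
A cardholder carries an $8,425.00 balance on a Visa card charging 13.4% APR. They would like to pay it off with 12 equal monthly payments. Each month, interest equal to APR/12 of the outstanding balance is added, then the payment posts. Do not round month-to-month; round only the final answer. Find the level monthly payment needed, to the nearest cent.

$754.08

Monthly rate r = 13.4%/12 = 1.11667% = 0.0111667.
Level-payment amortization: P = B₀·r / (1 − (1+r)^(−n)) = 8425.00·0.0111667 / (1 − 1.01117^(−12)).
Denominator 1 − (1+r)^(−12) = 0.124760186.
P = 94.0792 / 0.124760186 ≈ 754.08.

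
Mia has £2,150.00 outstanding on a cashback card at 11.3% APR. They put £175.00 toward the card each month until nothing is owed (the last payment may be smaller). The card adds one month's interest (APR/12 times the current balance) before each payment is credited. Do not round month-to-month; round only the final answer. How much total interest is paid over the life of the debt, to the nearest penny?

£145.70

Monthly rate r = 11.3%/12 = 0.941667% = 0.00941667.
Payoff takes n = ⌈−ln(1 − rB₀/P)/ln(1+r)⌉ = ⌈13.118⌉ = 14 payments; the last is £20.70.
Total paid = 13·£175.00 + £20.70 = £2,295.70.
Total interest = total paid − principal = £2,295.70 − £2,150.00 = £145.70.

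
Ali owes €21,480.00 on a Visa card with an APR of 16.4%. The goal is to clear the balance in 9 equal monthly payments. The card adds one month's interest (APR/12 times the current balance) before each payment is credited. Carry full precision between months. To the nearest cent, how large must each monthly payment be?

€2,552.71

Monthly rate r = 16.4%/12 = 1.36667% = 0.0136667.
Level-payment amortization: P = B₀·r / (1 − (1+r)^(−n)) = 21480.00·0.0136667 / (1 − 1.01367^(−9)).
Denominator 1 − (1+r)^(−9) = 0.11499951.
P = 293.56 / 0.11499951 ≈ 2552.71.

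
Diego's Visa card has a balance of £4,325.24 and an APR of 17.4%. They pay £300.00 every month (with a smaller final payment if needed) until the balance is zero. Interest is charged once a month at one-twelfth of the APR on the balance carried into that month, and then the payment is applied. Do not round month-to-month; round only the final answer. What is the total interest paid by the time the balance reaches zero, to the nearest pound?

Monthly rate r = 17.4%/12 = 1.45% = 0.0145.
Payoff takes n = ⌈−ln(1 − rB₀/P)/ln(1+r)⌉ = ⌈16.291⌉ = 17 payments; the last is £87.77.
Total paid = 16·£300.00 + £87.77 = £4,887.77.
Total interest = total paid − principal = £4,887.77 − £4,325.24 = £562.53.

£563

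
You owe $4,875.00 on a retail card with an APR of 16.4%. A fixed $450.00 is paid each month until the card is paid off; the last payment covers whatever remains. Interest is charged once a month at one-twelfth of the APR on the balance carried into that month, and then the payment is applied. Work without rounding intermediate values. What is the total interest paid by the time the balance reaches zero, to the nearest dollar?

Monthly rate r = 16.4%/12 = 1.36667% = 0.0136667.
Payoff takes n = ⌈−ln(1 − rB₀/P)/ln(1+r)⌉ = ⌈11.804⌉ = 12 payments; the last is $362.45.
Total paid = 11·$450.00 + $362.45 = $5,312.45.
Total interest = total paid − principal = $5,312.45 − $4,875.00 = $437.45.

$437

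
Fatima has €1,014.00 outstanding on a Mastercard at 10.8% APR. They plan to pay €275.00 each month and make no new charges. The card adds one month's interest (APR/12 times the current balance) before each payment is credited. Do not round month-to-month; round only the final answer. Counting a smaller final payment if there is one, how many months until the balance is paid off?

4 payments

Monthly rate r = 10.8%/12 = 0.9% = 0.009.
Recurrence: B ← B·(1+r) − €275.00.
Month 1: interest €9.13; balance after payment €748.13.
Month 2: interest €6.73; balance after payment €479.86.
Month 3: interest €4.32; balance after payment €209.18.
Month 4: interest €1.88; balance after payment €0.00.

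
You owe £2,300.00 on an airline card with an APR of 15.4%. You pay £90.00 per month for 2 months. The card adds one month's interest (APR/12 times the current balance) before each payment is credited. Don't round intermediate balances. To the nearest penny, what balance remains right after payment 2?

Monthly rate r = 15.4%/12 = 1.28333% = 0.0128333.
Each month: B ← B·(1+r) − £90.00.
Month 1: interest £29.52; balance after payment £2,239.52.
Month 2: interest £28.74; balance after payment £2,178.26.

£2,178.26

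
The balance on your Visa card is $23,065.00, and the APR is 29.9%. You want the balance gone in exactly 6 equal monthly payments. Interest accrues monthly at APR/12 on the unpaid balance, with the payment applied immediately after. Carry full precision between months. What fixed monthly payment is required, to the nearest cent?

$4,186.28

Monthly rate r = 29.9%/12 = 2.49167% = 0.0249167.
Level-payment amortization: P = B₀·r / (1 − (1+r)^(−n)) = 23065.00·0.0249167 / (1 − 1.02492^(−6)).
Denominator 1 − (1+r)^(−6) = 0.137282382.
P = 574.703 / 0.137282382 ≈ 4186.28.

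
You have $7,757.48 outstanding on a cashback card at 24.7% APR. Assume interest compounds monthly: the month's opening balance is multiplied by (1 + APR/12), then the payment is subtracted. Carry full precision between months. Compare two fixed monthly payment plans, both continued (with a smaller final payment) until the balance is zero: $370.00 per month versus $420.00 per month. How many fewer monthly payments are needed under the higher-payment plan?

Monthly rate r = 24.7%/12 = 2.05833% = 0.0205833.
At $370.00/mo: n = ⌈−ln(1 − rB₀/P)/ln(1+r)⌉ = 28 payments (last $268.44); total interest = total paid − $7,757.48 = $2,500.96.
At $420.00/mo: 24 payments (last $201.29); total interest $2,103.81.
Payments saved = 28 − 24 = 4.

4 fewer payments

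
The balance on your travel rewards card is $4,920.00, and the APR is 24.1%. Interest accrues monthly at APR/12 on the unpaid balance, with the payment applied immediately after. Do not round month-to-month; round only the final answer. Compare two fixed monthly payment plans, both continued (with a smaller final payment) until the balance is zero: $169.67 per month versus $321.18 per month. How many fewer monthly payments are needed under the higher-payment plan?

Monthly rate r = 24.1%/12 = 2.00833% = 0.0200833.
At $169.67/mo: n = ⌈−ln(1 − rB₀/P)/ln(1+r)⌉ = 44 payments (last $154.78); total interest = total paid − $4,920.00 = $2,530.59.
At $321.18/mo: 19 payments (last $158.14); total interest $1,019.38.
Payments saved = 44 − 19 = 25.

25 fewer payments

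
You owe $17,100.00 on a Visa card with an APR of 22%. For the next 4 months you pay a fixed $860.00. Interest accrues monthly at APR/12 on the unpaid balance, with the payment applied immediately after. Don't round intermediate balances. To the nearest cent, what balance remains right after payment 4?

$14,853.15

Monthly rate r = 22%/12 = 1.83333% = 0.0183333.
Each month: B ← B·(1+r) − $860.00.
Month 1: interest $313.50; balance after payment $16,553.50.
Month 2: interest $303.48; balance after payment $15,996.98.
Month 3: interest $293.28; balance after payment $15,430.26.
Month 4: interest $282.89; balance after payment $14,853.15.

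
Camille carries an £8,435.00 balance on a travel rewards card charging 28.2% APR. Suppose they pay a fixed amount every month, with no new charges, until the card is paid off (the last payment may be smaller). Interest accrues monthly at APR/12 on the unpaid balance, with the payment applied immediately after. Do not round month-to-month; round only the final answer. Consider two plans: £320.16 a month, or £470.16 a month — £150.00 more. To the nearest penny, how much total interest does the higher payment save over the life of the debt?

£2,222.81

Monthly rate r = 28.2%/12 = 2.35% = 0.0235.
At £320.16/mo: n = ⌈−ln(1 − rB₀/P)/ln(1+r)⌉ = 42 payments (last £179.54); total interest = total paid − £8,435.00 = £4,871.10.
At £470.16/mo: 24 payments (last £269.61); total interest £2,648.29.
Interest saved = £4,871.10 − £2,648.29 = £2,222.81.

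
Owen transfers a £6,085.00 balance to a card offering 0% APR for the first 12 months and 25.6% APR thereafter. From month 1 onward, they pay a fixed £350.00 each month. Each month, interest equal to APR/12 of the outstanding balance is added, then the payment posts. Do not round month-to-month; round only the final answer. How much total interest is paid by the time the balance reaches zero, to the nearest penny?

£139.28

Promo months 1–12 at r₀ = 0%/12 = 0; months 13+ at r₁ = 25.6%/12 = 0.0213333.
After month 12 (no interest yet): B = £6,085.00 − 12·£350.00 = £1,885.00.
Then at r₁ with £350.00/mo: n₂ = −ln(1 − r₁·B/P)/ln(1+r₁) ≈ 5.78 → 6 more payments.
Total paid = 17·£350.00 + £274.28 = £6,224.28; interest = £6,224.28 − £6,085.00 = £139.28.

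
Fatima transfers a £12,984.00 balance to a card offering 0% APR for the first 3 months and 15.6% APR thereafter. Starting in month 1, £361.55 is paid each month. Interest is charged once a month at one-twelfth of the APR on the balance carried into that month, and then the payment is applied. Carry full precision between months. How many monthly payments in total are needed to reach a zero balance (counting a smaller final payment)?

Promo months 1–3 at r₀ = 0%/12 = 0; months 4+ at r₁ = 15.6%/12 = 0.013.
After month 3 (no interest yet): B = £12,984.00 − 3·£361.55 = £11,899.35.
Then at r₁ with £361.55/mo: n₂ = −ln(1 − r₁·B/P)/ln(1+r₁) ≈ 43.23 → 44 more payments.

47 payments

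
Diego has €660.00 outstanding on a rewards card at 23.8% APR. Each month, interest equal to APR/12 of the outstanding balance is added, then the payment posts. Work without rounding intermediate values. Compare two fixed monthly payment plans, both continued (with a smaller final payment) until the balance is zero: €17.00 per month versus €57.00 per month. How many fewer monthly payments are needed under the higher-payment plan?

Monthly rate r = 23.8%/12 = 1.98333% = 0.0198333.
At €17.00/mo: n = ⌈−ln(1 − rB₀/P)/ln(1+r)⌉ = 75 payments (last €14.20); total interest = total paid − €660.00 = €612.20.
At €57.00/mo: 14 payments (last €16.37); total interest €97.37.
Payments saved = 75 − 14 = 61.

61 fewer payments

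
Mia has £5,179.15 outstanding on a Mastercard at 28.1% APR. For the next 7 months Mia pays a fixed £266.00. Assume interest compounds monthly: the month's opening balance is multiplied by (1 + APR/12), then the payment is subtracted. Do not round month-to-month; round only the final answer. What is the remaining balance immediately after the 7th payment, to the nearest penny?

Monthly rate r = 28.1%/12 = 2.34167% = 0.0234167.
Each month: B ← B·(1+r) − £266.00.
Month 1: interest £121.28; balance after payment £5,034.43.
Month 2: interest £117.89; balance after payment £4,886.32.
Month 3: interest £114.42; balance after payment £4,734.74.
Month 4: interest £110.87; balance after payment £4,579.61.
Month 5: interest £107.24; balance after payment £4,420.85.
Month 6: interest £103.52; balance after payment £4,258.37.
Month 7: interest £99.72; balance after payment £4,092.09.

£4,092.09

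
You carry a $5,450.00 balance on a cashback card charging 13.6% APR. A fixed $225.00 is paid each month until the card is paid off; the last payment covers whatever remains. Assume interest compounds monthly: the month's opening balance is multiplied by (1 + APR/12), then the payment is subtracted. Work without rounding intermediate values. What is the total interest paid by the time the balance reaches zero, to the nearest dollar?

$958

Monthly rate r = 13.6%/12 = 1.13333% = 0.0113333.
Payoff takes n = ⌈−ln(1 − rB₀/P)/ln(1+r)⌉ = ⌈28.477⌉ = 29 payments; the last is $107.55.
Total paid = 28·$225.00 + $107.55 = $6,407.55.
Total interest = total paid − principal = $6,407.55 − $5,450.00 = $957.55.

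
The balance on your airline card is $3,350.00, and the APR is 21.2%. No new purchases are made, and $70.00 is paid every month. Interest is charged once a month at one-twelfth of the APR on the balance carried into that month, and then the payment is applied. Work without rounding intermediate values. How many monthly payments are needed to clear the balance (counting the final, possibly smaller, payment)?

107 payments

Monthly rate r = 21.2%/12 = 1.76667% = 0.0176667.
Recurrence: B ← B·(1+r) − $70.00.
Month 1: interest $59.18; balance after payment $3,339.18.
Month 2: interest $58.99; balance after payment $3,328.18.
Closed form: n = −ln(1 − rB₀/P)/ln(1+r) = −ln(0.15452)/ln(1.01767) ≈ 106.633, so the balance reaches zero during payment 107.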